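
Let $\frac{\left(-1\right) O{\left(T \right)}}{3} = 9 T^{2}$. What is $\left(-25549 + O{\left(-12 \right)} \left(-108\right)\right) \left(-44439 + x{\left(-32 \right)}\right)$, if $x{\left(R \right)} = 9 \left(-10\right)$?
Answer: $-17560233795$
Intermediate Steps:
$x{\left(R \right)} = -90$
$O{\left(T \right)} = - 27 T^{2}$ ($O{\left(T \right)} = - 3 \cdot 9 T^{2} = - 27 T^{2}$)
$\left(-25549 + O{\left(-12 \right)} \left(-108\right)\right) \left(-44439 + x{\left(-32 \right)}\right) = \left(-25549 + - 27 \left(-12\right)^{2} \left(-108\right)\right) \left(-44439 - 90\right) = \left(-25549 + \left(-27\right) 144 \left(-108\right)\right) \left(-44529\right) = \left(-25549 - -419904\right) \left(-44529\right) = \left(-25549 + 419904\right) \left(-44529\right) = 394355 \left(-44529\right) = -17560233795$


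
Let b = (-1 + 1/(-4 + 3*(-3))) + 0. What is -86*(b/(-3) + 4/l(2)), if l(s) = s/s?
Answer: -14620/39 ≈ -374.87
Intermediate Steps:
l(s) = 1
b = -14/13 (b = (-1 + 1/(-4 - 9)) + 0 = (-1 + 1/(-13)) + 0 = (-1 + 1*(-1/13)) + 0 = (-1 - 1/13) + 0 = -14/13 + 0 = -14/13 ≈ -1.0769)
-86*(b/(-3) + 4/l(2)) = -86*(-14/13/(-3) + 4/1) = -86*(-14/13*(-⅓) + 4*1) = -86*(14/39 + 4) = -86*170/39 = -14620/39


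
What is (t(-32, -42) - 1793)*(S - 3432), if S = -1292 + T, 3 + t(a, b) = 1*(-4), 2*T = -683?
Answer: 9117900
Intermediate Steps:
T = -683/2 (T = (½)*(-683) = -683/2 ≈ -341.50)
t(a, b) = -7 (t(a, b) = -3 + 1*(-4) = -3 - 4 = -7)
S = -3267/2 (S = -1292 - 683/2 = -3267/2 ≈ -1633.5)
(t(-32, -42) - 1793)*(S - 3432) = (-7 - 1793)*(-3267/2 - 3432) = -1800*(-10131/2) = 9117900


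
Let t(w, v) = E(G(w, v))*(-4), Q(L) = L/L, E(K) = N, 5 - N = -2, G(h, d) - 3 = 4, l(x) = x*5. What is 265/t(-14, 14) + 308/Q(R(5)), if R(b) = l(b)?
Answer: 8359/28 ≈ 298.54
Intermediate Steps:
l(x) = 5*x
G(h, d) = 7 (G(h, d) = 3 + 4 = 7)
R(b) = 5*b
N = 7 (N = 5 - 1*(-2) = 5 + 2 = 7)
E(K) = 7
Q(L) = 1
t(w, v) = -28 (t(w, v) = 7*(-4) = -28)
265/t(-14, 14) + 308/Q(R(5)) = 265/(-28) + 308/1 = 265*(-1/28) + 308*1 = -265/28 + 308 = 8359/28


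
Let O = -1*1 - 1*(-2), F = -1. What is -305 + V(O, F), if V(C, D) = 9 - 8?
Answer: -304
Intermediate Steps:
O = 1 (O = -1 + 2 = 1)
V(C, D) = 1
-305 + V(O, F) = -305 + 1 = -304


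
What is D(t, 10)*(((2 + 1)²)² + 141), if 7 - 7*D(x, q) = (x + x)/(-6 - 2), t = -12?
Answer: 888/7 ≈ 126.86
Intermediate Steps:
D(x, q) = 1 + x/28 (D(x, q) = 1 - (x + x)/(7*(-6 - 2)) = 1 - 2*x/(7*(-8)) = 1 - 2*x*(-1)/(7*8) = 1 - (-1)*x/28 = 1 + x/28)
D(t, 10)*(((2 + 1)²)² + 141) = (1 + (1/28)*(-12))*(((2 + 1)²)² + 141) = (1 - 3/7)*((3²)² + 141) = 4*(9² + 141)/7 = 4*(81 + 141)/7 = (4/7)*222 = 888/7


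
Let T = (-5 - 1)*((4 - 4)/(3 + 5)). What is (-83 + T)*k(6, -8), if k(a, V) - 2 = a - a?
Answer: -166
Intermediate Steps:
k(a, V) = 2 (k(a, V) = 2 + (a - a) = 2 + 0 = 2)
T = 0 (T = -0/8 = -6*0 = 0)
(-83 + T)*k(6, -8) = (-83 + 0)*2 = -83*2 = -166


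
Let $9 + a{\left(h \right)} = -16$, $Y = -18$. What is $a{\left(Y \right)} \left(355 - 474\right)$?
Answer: $2975$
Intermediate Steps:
$a{\left(h \right)} = -25$ ($a{\left(h \right)} = -9 - 16 = -25$)
$a{\left(Y \right)} \left(355 - 474\right) = - 25 \left(355 - 474\right) = \left(-25\right) \left(-119\right) = 2975$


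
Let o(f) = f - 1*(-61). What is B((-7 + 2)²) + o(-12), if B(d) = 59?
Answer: 108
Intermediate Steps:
o(f) = 61 + f (o(f) = f + 61 = 61 + f)
B((-7 + 2)²) + o(-12) = 59 + (61 - 12) = 59 + 49 = 108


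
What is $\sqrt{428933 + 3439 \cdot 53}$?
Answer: $40 \sqrt{382} \approx 781.79$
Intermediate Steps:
$\sqrt{428933 + 3439 \cdot 53} = \sqrt{428933 + 182267} = \sqrt{611200} = 40 \sqrt{382}$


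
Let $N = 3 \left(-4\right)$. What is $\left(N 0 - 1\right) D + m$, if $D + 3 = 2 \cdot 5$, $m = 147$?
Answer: $140$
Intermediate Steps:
$N = -12$
$D = 7$ ($D = -3 + 2 \cdot 5 = -3 + 10 = 7$)
$\left(N 0 - 1\right) D + m = \left(\left(-12\right) 0 - 1\right) 7 + 147 = \left(0 - 1\right) 7 + 147 = \left(-1\right) 7 + 147 = -7 + 147 = 140$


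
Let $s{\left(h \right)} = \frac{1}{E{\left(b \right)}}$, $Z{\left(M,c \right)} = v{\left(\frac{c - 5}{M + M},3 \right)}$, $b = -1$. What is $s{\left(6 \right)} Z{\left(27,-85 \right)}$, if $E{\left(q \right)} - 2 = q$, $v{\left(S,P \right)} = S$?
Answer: $- \frac{5}{3} \approx -1.6667$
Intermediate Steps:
$E{\left(q \right)} = 2 + q$
$Z{\left(M,c \right)} = \frac{-5 + c}{2 M}$ ($Z{\left(M,c \right)} = \frac{c - 5}{M + M} = \frac{-5 + c}{2 M}$)
$s{\left(h \right)} = 1$ ($s{\left(h \right)} = \frac{1}{2 - 1} = 1^{-1} = 1$)
$s{\left(6 \right)} Z{\left(27,-85 \right)} = 1 \frac{-5 - 85}{2 \cdot 27} = 1 \cdot \frac{1}{2} \cdot \frac{1}{27} \left(-90\right) = 1 \left(- \frac{5}{3}\right) = - \frac{5}{3}$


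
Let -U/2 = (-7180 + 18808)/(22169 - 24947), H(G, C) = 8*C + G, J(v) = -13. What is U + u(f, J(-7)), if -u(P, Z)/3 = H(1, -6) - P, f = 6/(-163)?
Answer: 11264583/75469 ≈ 149.26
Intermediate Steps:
H(G, C) = G + 8*C
f = -6/163 (f = 6*(-1/163) = -6/163 ≈ -0.036810)
u(P, Z) = 141 + 3*P (u(P, Z) = -3*((1 + 8*(-6)) - P) = -3*((1 - 48) - P) = -3*(-47 - P) = 141 + 3*P)
U = 3876/463 (U = -2*(-7180 + 18808)/(22169 - 24947) = -23256/(-2778) = -23256*(-1)/2778 = -2*(-1938/463) = 3876/463 ≈ 8.3715)
U + u(f, J(-7)) = 3876/463 + (141 + 3*(-6/163)) = 3876/463 + (141 - 18/163) = 3876/463 + 22965/163 = 11264583/75469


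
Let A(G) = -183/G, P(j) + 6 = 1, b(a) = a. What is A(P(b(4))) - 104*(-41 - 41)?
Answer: 42823/5 ≈ 8564.6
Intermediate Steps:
P(j) = -5 (P(j) = -6 + 1 = -5)
A(P(b(4))) - 104*(-41 - 41) = -183/(-5) - 104*(-41 - 41) = -183*(-⅕) - 104*(-82) = 183/5 + 8528 = 42823/5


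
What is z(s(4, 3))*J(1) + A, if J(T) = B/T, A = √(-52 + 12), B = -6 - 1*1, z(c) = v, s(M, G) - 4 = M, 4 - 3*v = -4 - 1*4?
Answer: -28 + 2*I*√10 ≈ -28.0 + 6.3246*I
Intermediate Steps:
v = 4 (v = 4/3 - (-4 - 1*4)/3 = 4/3 - (-4 - 4)/3 = 4/3 - ⅓*(-8) = 4/3 + 8/3 = 4)
s(M, G) = 4 + M
z(c) = 4
B = -7 (B = -6 - 1 = -7)
A = 2*I*√10 (A = √(-40) = 2*I*√10 ≈ 6.3246*I)
J(T) = -7/T
z(s(4, 3))*J(1) + A = 4*(-7/1) + 2*I*√10 = 4*(-7*1) + 2*I*√10 = 4*(-7) + 2*I*√10 = -28 + 2*I*√10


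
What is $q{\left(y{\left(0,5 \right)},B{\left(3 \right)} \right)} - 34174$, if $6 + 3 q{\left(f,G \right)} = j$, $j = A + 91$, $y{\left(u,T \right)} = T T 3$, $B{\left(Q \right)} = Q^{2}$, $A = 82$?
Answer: $- \frac{102355}{3} \approx -34118.0$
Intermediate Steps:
$y{\left(u,T \right)} = 3 T^{2}$ ($y{\left(u,T \right)} = T^{2} \cdot 3 = 3 T^{2}$)
$j = 173$ ($j = 82 + 91 = 173$)
$q{\left(f,G \right)} = \frac{167}{3}$ ($q{\left(f,G \right)} = -2 + \frac{1}{3} \cdot 173 = -2 + \frac{173}{3} = \frac{167}{3}$)
$q{\left(y{\left(0,5 \right)},B{\left(3 \right)} \right)} - 34174 = \frac{167}{3} - 34174 = - \frac{102355}{3}$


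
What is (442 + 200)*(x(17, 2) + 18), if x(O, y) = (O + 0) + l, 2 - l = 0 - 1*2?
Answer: 25038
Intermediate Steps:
l = 4 (l = 2 - (0 - 1*2) = 2 - (0 - 2) = 2 - 1*(-2) = 2 + 2 = 4)
x(O, y) = 4 + O (x(O, y) = (O + 0) + 4 = O + 4 = 4 + O)
(442 + 200)*(x(17, 2) + 18) = (442 + 200)*((4 + 17) + 18) = 642*(21 + 18) = 642*39 = 25038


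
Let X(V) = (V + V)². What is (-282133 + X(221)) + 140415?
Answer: 53646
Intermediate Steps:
X(V) = 4*V² (X(V) = (2*V)² = 4*V²)
(-282133 + X(221)) + 140415 = (-282133 + 4*221²) + 140415 = (-282133 + 4*48841) + 140415 = (-282133 + 195364) + 140415 = -86769 + 140415 = 53646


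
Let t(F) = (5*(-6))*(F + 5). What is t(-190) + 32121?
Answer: 37671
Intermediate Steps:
t(F) = -150 - 30*F (t(F) = -30*(5 + F) = -150 - 30*F)
t(-190) + 32121 = (-150 - 30*(-190)) + 32121 = (-150 + 5700) + 32121 = 5550 + 32121 = 37671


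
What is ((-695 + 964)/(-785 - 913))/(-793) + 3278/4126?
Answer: 2207491393/2777858382 ≈ 0.79467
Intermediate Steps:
((-695 + 964)/(-785 - 913))/(-793) + 3278/4126 = (269/(-1698))*(-1/793) + 3278*(1/4126) = (269*(-1/1698))*(-1/793) + 1639/2063 = -269/1698*(-1/793) + 1639/2063 = 269/1346514 + 1639/2063 = 2207491393/2777858382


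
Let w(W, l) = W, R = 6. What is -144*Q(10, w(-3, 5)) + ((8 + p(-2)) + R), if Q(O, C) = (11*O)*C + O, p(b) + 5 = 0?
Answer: 46089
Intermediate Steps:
p(b) = -5 (p(b) = -5 + 0 = -5)
Q(O, C) = O + 11*C*O (Q(O, C) = 11*C*O + O = O + 11*C*O)
-144*Q(10, w(-3, 5)) + ((8 + p(-2)) + R) = -1440*(1 + 11*(-3)) + ((8 - 5) + 6) = -1440*(1 - 33) + (3 + 6) = -1440*(-32) + 9 = -144*(-320) + 9 = 46080 + 9 = 46089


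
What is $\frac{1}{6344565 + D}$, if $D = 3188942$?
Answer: $\frac{1}{9533507} \approx 1.0489 \cdot 10^{-7}$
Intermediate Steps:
$\frac{1}{6344565 + D} = \frac{1}{6344565 + 3188942} = \frac{1}{9533507}$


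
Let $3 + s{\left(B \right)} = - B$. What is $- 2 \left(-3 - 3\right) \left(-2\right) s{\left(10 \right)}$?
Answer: $312$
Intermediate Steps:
$s{\left(B \right)} = -3 - B$
$- 2 \left(-3 - 3\right) \left(-2\right) s{\left(10 \right)} = - 2 \left(-3 - 3\right) \left(-2\right) \left(-3 - 10\right) = \left(-2\right) \left(-6\right) \left(-2\right) \left(-13\right) = 12 \left(-2\right) \left(-13\right) = \left(-24\right) \left(-13\right) = 312$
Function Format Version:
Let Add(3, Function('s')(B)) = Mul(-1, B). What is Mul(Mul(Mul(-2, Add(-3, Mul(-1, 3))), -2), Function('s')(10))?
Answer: 312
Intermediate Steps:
Function('s')(B) = Add(-3, Mul(-1, B))
Mul(Mul(Mul(-2, Add(-3, Mul(-1, 3))), -2), Function('s')(10)) = Mul(Mul(Mul(-2, Add(-3, Mul(-1, 3))), -2), Add(-3, Mul(-1, 10))) = Mul(Mul(Mul(-2, Add(-3, -3)), -2), Add(-3, -10)) = Mul(Mul(Mul(-2, -6), -2), -13) = Mul(Mul(12, -2), -13) = Mul(-24, -13) = 312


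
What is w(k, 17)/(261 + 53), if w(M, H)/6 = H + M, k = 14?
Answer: 93/157 ≈ 0.59236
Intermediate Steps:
w(M, H) = 6*H + 6*M (w(M, H) = 6*(H + M) = 6*H + 6*M)
w(k, 17)/(261 + 53) = (6*17 + 6*14)/(261 + 53) = (102 + 84)/314 = 186*(1/314) = 93/157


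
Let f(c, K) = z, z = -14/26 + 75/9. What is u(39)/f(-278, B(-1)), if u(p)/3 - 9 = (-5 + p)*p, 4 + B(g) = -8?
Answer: 156195/304 ≈ 513.80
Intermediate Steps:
B(g) = -12 (B(g) = -4 - 8 = -12)
z = 304/39 (z = -14*1/26 + 75*(⅑) = -7/13 + 25/3 = 304/39 ≈ 7.7949)
f(c, K) = 304/39
u(p) = 27 + 3*p*(-5 + p) (u(p) = 27 + 3*((-5 + p)*p) = 27 + 3*(p*(-5 + p)) = 27 + 3*p*(-5 + p))
u(39)/f(-278, B(-1)) = (27 - 15*39 + 3*39²)/(304/39) = (27 - 585 + 3*1521)*(39/304) = (27 - 585 + 4563)*(39/304) = 4005*(39/304) = 156195/304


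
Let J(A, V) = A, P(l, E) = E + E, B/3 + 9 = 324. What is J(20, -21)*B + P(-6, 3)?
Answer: 18906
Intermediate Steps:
B = 945 (B = -27 + 3*324 = -27 + 972 = 945)
P(l, E) = 2*E
J(20, -21)*B + P(-6, 3) = 20*945 + 2*3 = 18900 + 6 = 18906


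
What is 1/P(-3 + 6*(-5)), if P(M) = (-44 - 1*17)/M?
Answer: 33/61 ≈ 0.54098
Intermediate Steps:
P(M) = -61/M (P(M) = (-44 - 17)/M = -61/M)
1/P(-3 + 6*(-5)) = 1/(-61/(-3 + 6*(-5))) = 1/(-61/(-3 - 30)) = 1/(-61/(-33)) = 1/(-61*(-1/33)) = 1/(61/33) = 33/61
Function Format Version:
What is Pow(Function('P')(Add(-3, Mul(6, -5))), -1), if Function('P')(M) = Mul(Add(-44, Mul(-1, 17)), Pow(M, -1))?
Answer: Rational(33, 61) ≈ 0.54098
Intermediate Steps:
Function('P')(M) = Mul(-61, Pow(M, -1)) (Function('P')(M) = Mul(Add(-44, -17), Pow(M, -1)) = Mul(-61, Pow(M, -1)))
Pow(Function('P')(Add(-3, Mul(6, -5))), -1) = Pow(Mul(-61, Pow(Add(-3, Mul(6, -5)), -1)), -1) = Pow(Mul(-61, Pow(Add(-3, -30), -1)), -1) = Pow(Mul(-61, Pow(-33, -1)), -1) = Pow(Mul(-61, Rational(-1, 33)), -1) = Pow(Rational(61, 33), -1) = Rational(33, 61)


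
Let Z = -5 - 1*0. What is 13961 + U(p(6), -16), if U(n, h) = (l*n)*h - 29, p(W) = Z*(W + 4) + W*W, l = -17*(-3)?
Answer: 25356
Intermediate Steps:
Z = -5 (Z = -5 + 0 = -5)
l = 51
p(W) = -20 + W² - 5*W (p(W) = -5*(W + 4) + W*W = -5*(4 + W) + W² = (-20 - 5*W) + W² = -20 + W² - 5*W)
U(n, h) = -29 + 51*h*n (U(n, h) = (51*n)*h - 29 = 51*h*n - 29 = -29 + 51*h*n)
13961 + U(p(6), -16) = 13961 + (-29 + 51*(-16)*(-20 + 6² - 5*6)) = 13961 + (-29 + 51*(-16)*(-20 + 36 - 30)) = 13961 + (-29 + 51*(-16)*(-14)) = 13961 + (-29 + 11424) = 13961 + 11395 = 25356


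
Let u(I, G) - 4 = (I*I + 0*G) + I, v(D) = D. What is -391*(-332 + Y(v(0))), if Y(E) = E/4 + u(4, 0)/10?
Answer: 644368/5 ≈ 1.2887e+5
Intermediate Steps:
u(I, G) = 4 + I + I² (u(I, G) = 4 + ((I*I + 0*G) + I) = 4 + ((I² + 0) + I) = 4 + (I² + I) = 4 + (I + I²) = 4 + I + I²)
Y(E) = 12/5 + E/4 (Y(E) = E/4 + (4 + 4 + 4²)/10 = E*(¼) + (4 + 4 + 16)*(⅒) = E/4 + 24*(⅒) = E/4 + 12/5 = 12/5 + E/4)
-391*(-332 + Y(v(0))) = -391*(-332 + (12/5 + (¼)*0)) = -391*(-332 + (12/5 + 0)) = -391*(-332 + 12/5) = -391*(-1648/5) = 644368/5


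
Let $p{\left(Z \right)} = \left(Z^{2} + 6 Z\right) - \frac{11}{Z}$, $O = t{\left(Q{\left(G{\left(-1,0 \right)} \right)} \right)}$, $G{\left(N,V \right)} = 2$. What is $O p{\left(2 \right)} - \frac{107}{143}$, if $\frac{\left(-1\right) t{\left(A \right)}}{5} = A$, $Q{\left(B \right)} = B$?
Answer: $- \frac{15122}{143} \approx -105.75$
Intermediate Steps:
$t{\left(A \right)} = - 5 A$
$O = -10$ ($O = \left(-5\right) 2 = -10$)
$p{\left(Z \right)} = Z^{2} - \frac{11}{Z} + 6 Z$
$O p{\left(2 \right)} - \frac{107}{143} = - 10 \frac{-11 + 2^{2} \left(6 + 2\right)}{2} - \frac{107}{143} = - 10 \frac{-11 + 4 \cdot 8}{2} - \frac{107}{143} = - 10 \frac{-11 + 32}{2} - \frac{107}{143} = - 10 \cdot \frac{1}{2} \cdot 21 - \frac{107}{143} = \left(-10\right) \frac{21}{2} - \frac{107}{143} = -105 - \frac{107}{143} = - \frac{15122}{143}$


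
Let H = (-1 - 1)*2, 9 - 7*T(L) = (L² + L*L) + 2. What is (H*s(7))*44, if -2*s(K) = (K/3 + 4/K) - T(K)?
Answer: 29392/21 ≈ 1399.6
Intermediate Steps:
T(L) = 1 - 2*L²/7 (T(L) = 9/7 - ((L² + L*L) + 2)/7 = 9/7 - ((L² + L²) + 2)/7 = 9/7 - (2*L² + 2)/7 = 9/7 - (2 + 2*L²)/7 = 9/7 + (-2/7 - 2*L²/7) = 1 - 2*L²/7)
s(K) = ½ - 2/K - K/6 - K²/7 (s(K) = -((K/3 + 4/K) - (1 - 2*K²/7))/2 = -((K*(⅓) + 4/K) + (-1 + 2*K²/7))/2 = -((K/3 + 4/K) + (-1 + 2*K²/7))/2 = -((4/K + K/3) + (-1 + 2*K²/7))/2 = -(-1 + 4/K + K/3 + 2*K²/7)/2 = ½ - 2/K - K/6 - K²/7)
H = -4 (H = -2*2 = -4)
(H*s(7))*44 = -4*(½ - 2/7 - ⅙*7 - ⅐*7²)*44 = -4*(½ - 2*⅐ - 7/6 - ⅐*49)*44 = -4*(½ - 2/7 - 7/6 - 7)*44 = -4*(-167/21)*44 = (668/21)*44 = 29392/21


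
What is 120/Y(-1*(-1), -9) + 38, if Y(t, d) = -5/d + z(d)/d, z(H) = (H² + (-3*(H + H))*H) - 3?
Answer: 16774/413 ≈ 40.615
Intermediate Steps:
z(H) = -3 - 5*H² (z(H) = (H² + (-6*H)*H) - 3 = (H² - 6*H²) - 3 = -5*H² - 3 = -3 - 5*H²)
Y(t, d) = -5/d + (-3 - 5*d²)/d
120/Y(-1*(-1), -9) + 38 = 120/(-8/(-9) - 5*(-9)) + 38 = 120/(-8*(-⅑) + 45) + 38 = 120/(8/9 + 45) + 38 = 120/(413/9) + 38 = (9/413)*120 + 38 = 1080/413 + 38 = 16774/413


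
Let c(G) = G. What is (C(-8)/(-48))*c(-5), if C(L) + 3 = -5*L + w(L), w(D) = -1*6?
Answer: 155/48 ≈ 3.2292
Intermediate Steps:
w(D) = -6
C(L) = -9 - 5*L (C(L) = -3 + (-5*L - 6) = -3 + (-6 - 5*L) = -9 - 5*L)
(C(-8)/(-48))*c(-5) = ((-9 - 5*(-8))/(-48))*(-5) = ((-9 + 40)*(-1/48))*(-5) = (31*(-1/48))*(-5) = -31/48*(-5) = 155/48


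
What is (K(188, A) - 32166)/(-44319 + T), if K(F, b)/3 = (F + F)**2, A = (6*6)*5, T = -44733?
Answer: -65327/14842 ≈ -4.4015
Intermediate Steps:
A = 180 (A = 36*5 = 180)
K(F, b) = 12*F**2 (K(F, b) = 3*(F + F)**2 = 3*(2*F)**2 = 3*(4*F**2) = 12*F**2)
(K(188, A) - 32166)/(-44319 + T) = (12*188**2 - 32166)/(-44319 - 44733) = (12*35344 - 32166)/(-89052) = (424128 - 32166)*(-1/89052) = 391962*(-1/89052) = -65327/14842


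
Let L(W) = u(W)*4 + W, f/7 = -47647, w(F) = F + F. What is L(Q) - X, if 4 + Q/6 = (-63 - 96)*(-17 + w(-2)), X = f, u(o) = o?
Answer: 433579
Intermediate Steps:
w(F) = 2*F
f = -333529 (f = 7*(-47647) = -333529)
X = -333529
Q = 20010 (Q = -24 + 6*((-63 - 96)*(-17 + 2*(-2))) = -24 + 6*(-159*(-17 - 4)) = -24 + 6*(-159*(-21)) = -24 + 6*3339 = -24 + 20034 = 20010)
L(W) = 5*W (L(W) = W*4 + W = 4*W + W = 5*W)
L(Q) - X = 5*20010 - 1*(-333529) = 100050 + 333529 = 433579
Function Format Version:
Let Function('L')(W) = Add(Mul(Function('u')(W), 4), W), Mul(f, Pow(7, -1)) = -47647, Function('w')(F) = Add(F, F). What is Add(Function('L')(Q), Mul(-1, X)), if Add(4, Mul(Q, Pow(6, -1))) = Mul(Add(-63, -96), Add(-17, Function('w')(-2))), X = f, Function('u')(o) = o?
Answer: 433579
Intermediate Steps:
Function('w')(F) = Mul(2, F)
f = -333529 (f = Mul(7, -47647) = -333529)
X = -333529
Q = 20010 (Q = Add(-24, Mul(6, Mul(Add(-63, -96), Add(-17, Mul(2, -2))))) = Add(-24, Mul(6, Mul(-159, Add(-17, -4)))) = Add(-24, Mul(6, Mul(-159, -21))) = Add(-24, Mul(6, 3339)) = Add(-24, 20034) = 20010)
Function('L')(W) = Mul(5, W) (Function('L')(W) = Add(Mul(W, 4), W) = Add(Mul(4, W), W) = Mul(5, W))
Add(Function('L')(Q), Mul(-1, X)) = Add(Mul(5, 20010), Mul(-1, -333529)) = Add(100050, 333529) = 433579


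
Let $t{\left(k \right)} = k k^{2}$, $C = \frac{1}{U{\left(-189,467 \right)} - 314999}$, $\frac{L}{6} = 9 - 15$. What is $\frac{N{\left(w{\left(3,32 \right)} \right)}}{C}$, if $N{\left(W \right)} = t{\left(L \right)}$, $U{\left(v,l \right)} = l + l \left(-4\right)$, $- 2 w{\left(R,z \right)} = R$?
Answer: $14761958400$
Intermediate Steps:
$w{\left(R,z \right)} = - \frac{R}{2}$
$U{\left(v,l \right)} = - 3 l$ ($U{\left(v,l \right)} = l - 4 l = - 3 l$)
$L = -36$ ($L = 6 \left(9 - 15\right) = 6 \left(-6\right) = -36$)
$C = - \frac{1}{316400}$ ($C = \frac{1}{\left(-3\right) 467 - 314999} = \frac{1}{-1401 - 314999} = \frac{1}{-316400} = - \frac{1}{316400} \approx -3.1606 \cdot 10^{-6}$)
$t{\left(k \right)} = k^{3}$
$N{\left(W \right)} = -46656$ ($N{\left(W \right)} = \left(-36\right)^{3} = -46656$)
$\frac{N{\left(w{\left(3,32 \right)} \right)}}{C} = - \frac{46656}{- \frac{1}{316400}} = \left(-46656\right) \left(-316400\right) = 14761958400$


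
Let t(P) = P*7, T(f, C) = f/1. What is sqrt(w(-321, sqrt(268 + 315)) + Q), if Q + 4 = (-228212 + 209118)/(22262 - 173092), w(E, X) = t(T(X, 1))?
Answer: sqrt(-22029701895 + 39811955575*sqrt(583))/75415 ≈ 12.851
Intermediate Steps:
T(f, C) = f (T(f, C) = f*1 = f)
t(P) = 7*P
w(E, X) = 7*X
Q = -292113/75415 (Q = -4 + (-228212 + 209118)/(22262 - 173092) = -4 - 19094/(-150830) = -4 - 19094*(-1/150830) = -4 + 9547/75415 = -292113/75415 ≈ -3.8734)
sqrt(w(-321, sqrt(268 + 315)) + Q) = sqrt(7*sqrt(268 + 315) - 292113/75415) = sqrt(7*sqrt(583) - 292113/75415) = sqrt(-292113/75415 + 7*sqrt(583))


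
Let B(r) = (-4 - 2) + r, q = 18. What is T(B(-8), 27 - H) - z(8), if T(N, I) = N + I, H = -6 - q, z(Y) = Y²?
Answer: -27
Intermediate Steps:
H = -24 (H = -6 - 1*18 = -6 - 18 = -24)
B(r) = -6 + r
T(N, I) = I + N
T(B(-8), 27 - H) - z(8) = ((27 - 1*(-24)) + (-6 - 8)) - 1*8² = ((27 + 24) - 14) - 1*64 = (51 - 14) - 64 = 37 - 64 = -27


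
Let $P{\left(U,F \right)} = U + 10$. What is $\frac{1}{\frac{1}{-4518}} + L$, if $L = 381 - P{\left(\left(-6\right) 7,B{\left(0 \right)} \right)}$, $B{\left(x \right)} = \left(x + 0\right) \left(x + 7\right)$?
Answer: $-4105$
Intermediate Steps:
$B{\left(x \right)} = x \left(7 + x\right)$
$P{\left(U,F \right)} = 10 + U$
$L = 413$ ($L = 381 - \left(10 - 42\right) = 381 - -32 = 381 + 32 = 413$)
$\frac{1}{\frac{1}{-4518}} + L = \frac{1}{\frac{1}{-4518}} + 413 = \frac{1}{- \frac{1}{4518}} + 413 = -4518 + 413 = -4105$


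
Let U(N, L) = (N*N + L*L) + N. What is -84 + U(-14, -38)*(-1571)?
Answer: -2554530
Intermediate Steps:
U(N, L) = N + L² + N² (U(N, L) = (N² + L²) + N = (L² + N²) + N = N + L² + N²)
-84 + U(-14, -38)*(-1571) = -84 + (-14 + (-38)² + (-14)²)*(-1571) = -84 + (-14 + 1444 + 196)*(-1571) = -84 + 1626*(-1571) = -84 - 2554446 = -2554530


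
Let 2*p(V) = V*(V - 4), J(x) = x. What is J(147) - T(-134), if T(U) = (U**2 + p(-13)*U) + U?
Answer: -2868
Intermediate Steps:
p(V) = V*(-4 + V)/2 (p(V) = (V*(V - 4))/2 = (V*(-4 + V))/2 = V*(-4 + V)/2)
T(U) = U**2 + 223*U/2 (T(U) = (U**2 + ((1/2)*(-13)*(-4 - 13))*U) + U = (U**2 + ((1/2)*(-13)*(-17))*U) + U = (U**2 + 221*U/2) + U = U**2 + 223*U/2)
J(147) - T(-134) = 147 - (-134)*(223 + 2*(-134))/2 = 147 - (-134)*(223 - 268)/2 = 147 - (-134)*(-45)/2 = 147 - 1*3015 = 147 - 3015 = -2868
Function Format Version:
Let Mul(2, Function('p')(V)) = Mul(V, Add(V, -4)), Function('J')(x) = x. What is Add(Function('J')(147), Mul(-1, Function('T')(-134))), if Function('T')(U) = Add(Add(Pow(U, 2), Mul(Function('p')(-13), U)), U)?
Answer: -2868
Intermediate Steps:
Function('p')(V) = Mul(Rational(1, 2), V, Add(-4, V)) (Function('p')(V) = Mul(Rational(1, 2), Mul(V, Add(V, -4))) = Mul(Rational(1, 2), Mul(V, Add(-4, V))) = Mul(Rational(1, 2), V, Add(-4, V)))
Function('T')(U) = Add(Pow(U, 2), Mul(Rational(223, 2), U)) (Function('T')(U) = Add(Add(Pow(U, 2), Mul(Mul(Rational(1, 2), -13, Add(-4, -13)), U)), U) = Add(Add(Pow(U, 2), Mul(Mul(Rational(1, 2), -13, -17), U)), U) = Add(Add(Pow(U, 2), Mul(Rational(221, 2), U)), U) = Add(Pow(U, 2), Mul(Rational(223, 2), U)))
Add(Function('J')(147), Mul(-1, Function('T')(-134))) = Add(147, Mul(-1, Mul(Rational(1, 2), -134, Add(223, Mul(2, -134))))) = Add(147, Mul(-1, Mul(Rational(1, 2), -134, Add(223, -268)))) = Add(147, Mul(-1, Mul(Rational(1, 2), -134, -45))) = Add(147, Mul(-1, 3015)) = Add(147, -3015) = -2868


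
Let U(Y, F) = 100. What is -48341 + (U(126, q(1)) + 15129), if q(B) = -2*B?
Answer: -33112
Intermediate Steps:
-48341 + (U(126, q(1)) + 15129) = -48341 + (100 + 15129) = -48341 + 15229 = -33112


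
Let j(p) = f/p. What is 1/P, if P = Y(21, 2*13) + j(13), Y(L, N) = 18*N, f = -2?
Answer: 13/6082 ≈ 0.0021375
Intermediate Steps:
j(p) = -2/p
P = 6082/13 (P = 18*(2*13) - 2/13 = 18*26 - 2*1/13 = 468 - 2/13 = 6082/13 ≈ 467.85)
1/P = 1/(6082/13) = 13/6082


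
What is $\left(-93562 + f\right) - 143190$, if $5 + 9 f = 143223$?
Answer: $- \frac{1987550}{9} \approx -2.2084 \cdot 10^{5}$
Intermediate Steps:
$f = \frac{143218}{9}$ ($f = - \frac{5}{9} + \frac{1}{9} \cdot 143223 = - \frac{5}{9} + \frac{47741}{3} = \frac{143218}{9} \approx 15913.0$)
$\left(-93562 + f\right) - 143190 = \left(-93562 + \frac{143218}{9}\right) - 143190 = - \frac{698840}{9} - 143190 = - \frac{1987550}{9}$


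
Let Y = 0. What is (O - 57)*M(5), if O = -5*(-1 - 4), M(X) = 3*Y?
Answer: 0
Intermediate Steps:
M(X) = 0 (M(X) = 3*0 = 0)
O = 25 (O = -5*(-5) = 25)
(O - 57)*M(5) = (25 - 57)*0 = -32*0 = 0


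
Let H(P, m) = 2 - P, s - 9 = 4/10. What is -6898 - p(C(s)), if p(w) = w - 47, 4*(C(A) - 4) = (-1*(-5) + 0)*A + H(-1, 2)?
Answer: -13735/2 ≈ -6867.5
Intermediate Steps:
s = 47/5 (s = 9 + 4/10 = 9 + 4*(1/10) = 9 + 2/5 = 47/5 ≈ 9.4000)
C(A) = 19/4 + 5*A/4 (C(A) = 4 + ((-1*(-5) + 0)*A + (2 - 1*(-1)))/4 = 4 + ((5 + 0)*A + (2 + 1))/4 = 4 + (5*A + 3)/4 = 4 + (3 + 5*A)/4 = 4 + (3/4 + 5*A/4) = 19/4 + 5*A/4)
p(w) = -47 + w
-6898 - p(C(s)) = -6898 - (-47 + (19/4 + (5/4)*(47/5))) = -6898 - (-47 + (19/4 + 47/4)) = -6898 - (-47 + 33/2) = -6898 - 1*(-61/2) = -6898 + 61/2 = -13735/2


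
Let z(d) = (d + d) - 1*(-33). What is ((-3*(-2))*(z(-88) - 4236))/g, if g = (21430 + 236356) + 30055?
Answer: -8758/95947 ≈ -0.091280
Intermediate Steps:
z(d) = 33 + 2*d (z(d) = 2*d + 33 = 33 + 2*d)
g = 287841 (g = 257786 + 30055 = 287841)
((-3*(-2))*(z(-88) - 4236))/g = ((-3*(-2))*((33 + 2*(-88)) - 4236))/287841 = (6*((33 - 176) - 4236))*(1/287841) = (6*(-143 - 4236))*(1/287841) = (6*(-4379))*(1/287841) = -26274*1/287841 = -8758/95947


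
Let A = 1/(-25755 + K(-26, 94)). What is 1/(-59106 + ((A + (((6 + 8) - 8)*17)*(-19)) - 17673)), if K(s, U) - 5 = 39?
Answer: -25711/2023892788 ≈ -1.2704e-5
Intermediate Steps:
K(s, U) = 44 (K(s, U) = 5 + 39 = 44)
A = -1/25711 (A = 1/(-25755 + 44) = 1/(-25711) = -1/25711 ≈ -3.8894e-5)
1/(-59106 + ((A + (((6 + 8) - 8)*17)*(-19)) - 17673)) = 1/(-59106 + ((-1/25711 + (((6 + 8) - 8)*17)*(-19)) - 17673)) = 1/(-59106 + ((-1/25711 + ((14 - 8)*17)*(-19)) - 17673)) = 1/(-59106 + ((-1/25711 + (6*17)*(-19)) - 17673)) = 1/(-59106 + ((-1/25711 + 102*(-19)) - 17673)) = 1/(-59106 + ((-1/25711 - 1938) - 17673)) = 1/(-59106 + (-49827919/25711 - 17673)) = 1/(-59106 - 504218422/25711) = 1/(-2023892788/25711) = -25711/2023892788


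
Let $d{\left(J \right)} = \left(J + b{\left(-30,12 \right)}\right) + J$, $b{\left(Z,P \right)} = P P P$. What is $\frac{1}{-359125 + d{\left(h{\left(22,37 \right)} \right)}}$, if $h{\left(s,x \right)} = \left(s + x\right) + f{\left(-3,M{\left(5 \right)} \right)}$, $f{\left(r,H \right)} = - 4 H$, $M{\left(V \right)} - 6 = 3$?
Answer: $- \frac{1}{357351} \approx -2.7984 \cdot 10^{-6}$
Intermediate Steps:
$M{\left(V \right)} = 9$ ($M{\left(V \right)} = 6 + 3 = 9$)
$h{\left(s,x \right)} = -36 + s + x$ ($h{\left(s,x \right)} = \left(s + x\right) - 36 = -36 + s + x$)
$b{\left(Z,P \right)} = P^{3}$ ($b{\left(Z,P \right)} = P^{2} P = P^{3}$)
$d{\left(J \right)} = 1728 + 2 J$ ($d{\left(J \right)} = \left(J + 12^{3}\right) + J = \left(J + 1728\right) + J = \left(1728 + J\right) + J = 1728 + 2 J$)
$\frac{1}{-359125 + d{\left(h{\left(22,37 \right)} \right)}} = \frac{1}{-359125 + \left(1728 + 2 \left(-36 + 22 + 37\right)\right)} = \frac{1}{-359125 + \left(1728 + 2 \cdot 23\right)} = \frac{1}{-359125 + \left(1728 + 46\right)} = \frac{1}{-359125 + 1774} = \frac{1}{-357351} = - \frac{1}{357351}$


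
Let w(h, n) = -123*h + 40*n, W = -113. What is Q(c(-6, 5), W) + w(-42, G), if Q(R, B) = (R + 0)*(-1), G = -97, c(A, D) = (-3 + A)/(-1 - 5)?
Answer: 2569/2 ≈ 1284.5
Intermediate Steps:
c(A, D) = 1/2 - A/6 (c(A, D) = (-3 + A)/(-6) = (-3 + A)*(-1/6) = 1/2 - A/6)
Q(R, B) = -R (Q(R, B) = R*(-1) = -R)
Q(c(-6, 5), W) + w(-42, G) = -(1/2 - 1/6*(-6)) + (-123*(-42) + 40*(-97)) = -(1/2 + 1) + (5166 - 3880) = -1*3/2 + 1286 = -3/2 + 1286 = 2569/2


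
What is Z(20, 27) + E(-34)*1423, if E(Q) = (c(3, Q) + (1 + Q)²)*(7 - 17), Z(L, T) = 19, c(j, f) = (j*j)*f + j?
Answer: -11184761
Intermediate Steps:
c(j, f) = j + f*j² (c(j, f) = j²*f + j = f*j² + j = j + f*j²)
E(Q) = -30 - 90*Q - 10*(1 + Q)² (E(Q) = (3*(1 + Q*3) + (1 + Q)²)*(7 - 17) = (3*(1 + 3*Q) + (1 + Q)²)*(-10) = ((3 + 9*Q) + (1 + Q)²)*(-10) = (3 + (1 + Q)² + 9*Q)*(-10) = -30 - 90*Q - 10*(1 + Q)²)
Z(20, 27) + E(-34)*1423 = 19 + (-40 - 110*(-34) - 10*(-34)²)*1423 = 19 + (-40 + 3740 - 10*1156)*1423 = 19 + (-40 + 3740 - 11560)*1423 = 19 - 7860*1423 = 19 - 11184780 = -11184761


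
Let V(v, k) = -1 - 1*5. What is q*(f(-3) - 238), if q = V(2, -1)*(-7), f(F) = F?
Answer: -10122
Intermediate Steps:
V(v, k) = -6 (V(v, k) = -1 - 5 = -6)
q = 42 (q = -6*(-7) = 42)
q*(f(-3) - 238) = 42*(-3 - 238) = 42*(-241) = -10122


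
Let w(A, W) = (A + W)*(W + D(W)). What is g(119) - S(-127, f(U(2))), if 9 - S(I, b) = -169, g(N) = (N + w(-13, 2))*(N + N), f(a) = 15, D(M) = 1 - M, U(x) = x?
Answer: 25526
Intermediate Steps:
w(A, W) = A + W (w(A, W) = (A + W)*(W + (1 - W)) = (A + W)*1 = A + W)
g(N) = 2*N*(-11 + N) (g(N) = (N + (-13 + 2))*(N + N) = (N - 11)*(2*N) = (-11 + N)*(2*N) = 2*N*(-11 + N))
S(I, b) = 178 (S(I, b) = 9 - 1*(-169) = 9 + 169 = 178)
g(119) - S(-127, f(U(2))) = 2*119*(-11 + 119) - 1*178 = 2*119*108 - 178 = 25704 - 178 = 25526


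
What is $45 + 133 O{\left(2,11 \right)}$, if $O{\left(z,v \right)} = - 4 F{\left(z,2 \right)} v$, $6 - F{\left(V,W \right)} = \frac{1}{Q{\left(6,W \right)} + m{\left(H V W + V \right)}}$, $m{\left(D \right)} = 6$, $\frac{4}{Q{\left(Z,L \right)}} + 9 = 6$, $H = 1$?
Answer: $-33813$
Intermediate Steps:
$Q{\left(Z,L \right)} = - \frac{4}{3}$ ($Q{\left(Z,L \right)} = \frac{4}{-9 + 6} = \frac{4}{-3} = 4 \left(- \frac{1}{3}\right) = - \frac{4}{3}$)
$F{\left(V,W \right)} = \frac{81}{14}$ ($F{\left(V,W \right)} = 6 - \frac{1}{- \frac{4}{3} + 6} = 6 - \frac{1}{\frac{14}{3}} = 6 - \frac{3}{14} = \frac{81}{14}$)
$O{\left(z,v \right)} = - \frac{162 v}{7}$ ($O{\left(z,v \right)} = \left(-4\right) \frac{81}{14} v = - \frac{162 v}{7}$)
$45 + 133 O{\left(2,11 \right)} = 45 + 133 \left(\left(- \frac{162}{7}\right) 11\right) = 45 + 133 \left(- \frac{1782}{7}\right) = 45 - 33858 = -33813$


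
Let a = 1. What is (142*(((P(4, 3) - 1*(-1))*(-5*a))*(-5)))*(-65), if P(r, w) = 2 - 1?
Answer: -461500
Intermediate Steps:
P(r, w) = 1
(142*(((P(4, 3) - 1*(-1))*(-5*a))*(-5)))*(-65) = (142*(((1 - 1*(-1))*(-5*1))*(-5)))*(-65) = (142*(((1 + 1)*(-5))*(-5)))*(-65) = (142*((2*(-5))*(-5)))*(-65) = (142*(-10*(-5)))*(-65) = (142*50)*(-65) = 7100*(-65) = -461500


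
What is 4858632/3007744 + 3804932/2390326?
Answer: 30662201845/9560490272 ≈ 3.2072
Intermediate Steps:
4858632/3007744 + 3804932/2390326 = 4858632*(1/3007744) + 3804932*(1/2390326) = 607329/375968 + 40478/25429 = 30662201845/9560490272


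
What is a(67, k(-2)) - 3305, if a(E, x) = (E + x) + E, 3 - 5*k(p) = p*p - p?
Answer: -15858/5 ≈ -3171.6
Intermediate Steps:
k(p) = ⅗ - p²/5 + p/5 (k(p) = ⅗ - (p*p - p)/5 = ⅗ - (p² - p)/5 = ⅗ + (-p²/5 + p/5) = ⅗ - p²/5 + p/5)
a(E, x) = x + 2*E
a(67, k(-2)) - 3305 = ((⅗ - ⅕*(-2)² + (⅕)*(-2)) + 2*67) - 3305 = ((⅗ - ⅕*4 - ⅖) + 134) - 3305 = ((⅗ - ⅘ - ⅖) + 134) - 3305 = (-⅗ + 134) - 3305 = 667/5 - 3305 = -15858/5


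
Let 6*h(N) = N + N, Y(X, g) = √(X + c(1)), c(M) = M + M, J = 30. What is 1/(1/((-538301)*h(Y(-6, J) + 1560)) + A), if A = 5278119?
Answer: 1240675501199439545667932/6548432935715280223043171702271 - 1076602*I/6548432935715280223043171702271 ≈ 1.8946e-7 - 1.6441e-25*I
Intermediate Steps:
c(M) = 2*M
Y(X, g) = √(2 + X) (Y(X, g) = √(X + 2*1) = √(X + 2) = √(2 + X))
h(N) = N/3 (h(N) = (N + N)/6 = (2*N)/6 = N/3)
1/(1/((-538301)*h(Y(-6, J) + 1560)) + A) = 1/(1/((-538301)*(((√(2 - 6) + 1560)/3))) + 5278119) = 1/(-3/(√(-4) + 1560)/538301 + 5278119) = 1/(-3/(2*I + 1560)/538301 + 5278119) = 1/(-(1170/327502866701 - 3*I/655005733402) + 5278119) = 1/(-9*(520 - 2*I/3)/2433604/538301 + 5278119) = 1/(-9*(520 - 2*I/3)/1310011466804 + 5278119) = 1/(5278119 - 9*(520 - 2*I/3)/1310011466804)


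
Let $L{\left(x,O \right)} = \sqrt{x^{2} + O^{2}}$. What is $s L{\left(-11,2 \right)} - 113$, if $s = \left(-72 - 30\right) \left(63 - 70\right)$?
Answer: $-113 + 3570 \sqrt{5} \approx 7869.8$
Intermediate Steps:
$s = 714$ ($s = \left(-102\right) \left(-7\right) = 714$)
$L{\left(x,O \right)} = \sqrt{O^{2} + x^{2}}$
$s L{\left(-11,2 \right)} - 113 = 714 \sqrt{2^{2} + \left(-11\right)^{2}} - 113 = 714 \sqrt{4 + 121} - 113 = 714 \sqrt{125} - 113 = 714 \cdot 5 \sqrt{5} - 113 = 3570 \sqrt{5} - 113 = -113 + 3570 \sqrt{5}$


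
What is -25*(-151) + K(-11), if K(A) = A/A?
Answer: 3776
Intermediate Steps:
K(A) = 1
-25*(-151) + K(-11) = -25*(-151) + 1 = 3775 + 1 = 3776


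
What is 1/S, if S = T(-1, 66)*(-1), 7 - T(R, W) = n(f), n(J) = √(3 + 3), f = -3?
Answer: -7/43 - √6/43 ≈ -0.21976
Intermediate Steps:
n(J) = √6
T(R, W) = 7 - √6
S = -7 + √6 (S = (7 - √6)*(-1) = -7 + √6 ≈ -4.5505)
1/S = 1/(-7 + √6)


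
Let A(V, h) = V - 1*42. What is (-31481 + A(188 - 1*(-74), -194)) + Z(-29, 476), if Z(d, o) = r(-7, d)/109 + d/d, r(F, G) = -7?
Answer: -3407347/109 ≈ -31260.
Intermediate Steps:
A(V, h) = -42 + V (A(V, h) = V - 42 = -42 + V)
Z(d, o) = 102/109 (Z(d, o) = -7/109 + d/d = -7*1/109 + 1 = -7/109 + 1 = 102/109)
(-31481 + A(188 - 1*(-74), -194)) + Z(-29, 476) = (-31481 + (-42 + (188 - 1*(-74)))) + 102/109 = (-31481 + (-42 + (188 + 74))) + 102/109 = (-31481 + (-42 + 262)) + 102/109 = (-31481 + 220) + 102/109 = -31261 + 102/109 = -3407347/109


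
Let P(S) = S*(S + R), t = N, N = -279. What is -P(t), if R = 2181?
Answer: 530658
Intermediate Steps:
t = -279
P(S) = S*(2181 + S) (P(S) = S*(S + 2181) = S*(2181 + S))
-P(t) = -(-279)*(2181 - 279) = -(-279)*1902 = -1*(-530658) = 530658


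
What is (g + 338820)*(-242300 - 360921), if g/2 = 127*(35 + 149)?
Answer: -232575475876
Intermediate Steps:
g = 46736 (g = 2*(127*(35 + 149)) = 2*(127*184) = 2*23368 = 46736)
(g + 338820)*(-242300 - 360921) = (46736 + 338820)*(-242300 - 360921) = 385556*(-603221) = -232575475876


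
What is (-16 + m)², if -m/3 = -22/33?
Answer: 196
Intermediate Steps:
m = 2 (m = -(-66)/33 = -3*(-⅔) = 2)
(-16 + m)² = (-16 + 2)² = (-14)² = 196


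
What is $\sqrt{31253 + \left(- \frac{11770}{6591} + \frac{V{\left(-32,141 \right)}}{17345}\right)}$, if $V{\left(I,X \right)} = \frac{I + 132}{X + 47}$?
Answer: $\frac{\sqrt{213543880633381442118}}{82662801} \approx 176.78$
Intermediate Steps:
$V{\left(I,X \right)} = \frac{132 + I}{47 + X}$
$\sqrt{31253 + \left(- \frac{11770}{6591} + \frac{V{\left(-32,141 \right)}}{17345}\right)} = \sqrt{31253 - \left(\frac{11770}{6591} - \frac{\frac{1}{47 + 141} \left(132 - 32\right)}{17345}\right)} = \sqrt{31253 - \left(\frac{11770}{6591} - \frac{1}{188} \cdot 100 \cdot \frac{1}{17345}\right)} = \sqrt{31253 + \left(- \frac{11770}{6591} + \frac{25}{47} \cdot \frac{1}{17345}\right)} = \sqrt{31253 + \left(- \frac{11770}{6591} + \frac{5}{163043}\right)} = \sqrt{31253 - \frac{1918983155}{1074616413}} = \sqrt{\frac{33583067772334}{1074616413}} = \frac{\sqrt{213543880633381442118}}{82662801}$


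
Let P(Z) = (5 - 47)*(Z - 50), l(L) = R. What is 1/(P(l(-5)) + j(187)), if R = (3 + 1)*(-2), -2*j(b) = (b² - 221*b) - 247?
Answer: 2/11477 ≈ 0.00017426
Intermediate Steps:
j(b) = 247/2 - b²/2 + 221*b/2 (j(b) = -((b² - 221*b) - 247)/2 = -(-247 + b² - 221*b)/2 = 247/2 - b²/2 + 221*b/2)
R = -8 (R = 4*(-2) = -8)
l(L) = -8
P(Z) = 2100 - 42*Z (P(Z) = -42*(-50 + Z) = 2100 - 42*Z)
1/(P(l(-5)) + j(187)) = 1/((2100 - 42*(-8)) + (247/2 - ½*187² + (221/2)*187)) = 1/((2100 + 336) + (247/2 - ½*34969 + 41327/2)) = 1/(2436 + (247/2 - 34969/2 + 41327/2)) = 1/(2436 + 6605/2) = 1/(11477/2) = 2/11477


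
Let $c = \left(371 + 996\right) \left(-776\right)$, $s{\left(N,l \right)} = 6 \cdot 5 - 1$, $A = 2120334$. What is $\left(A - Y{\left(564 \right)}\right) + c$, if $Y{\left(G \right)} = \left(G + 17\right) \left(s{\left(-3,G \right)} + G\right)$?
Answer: $715009$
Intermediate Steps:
$s{\left(N,l \right)} = 29$ ($s{\left(N,l \right)} = 30 - 1 = 29$)
$c = -1060792$ ($c = 1367 \left(-776\right) = -1060792$)
$Y{\left(G \right)} = \left(17 + G\right) \left(29 + G\right)$ ($Y{\left(G \right)} = \left(G + 17\right) \left(29 + G\right) = \left(17 + G\right) \left(29 + G\right)$)
$\left(A - Y{\left(564 \right)}\right) + c = \left(2120334 - \left(493 + 564^{2} + 46 \cdot 564\right)\right) - 1060792 = \left(2120334 - \left(493 + 318096 + 25944\right)\right) - 1060792 = \left(2120334 - 344533\right) - 1060792 = 1775801 - 1060792 = 715009$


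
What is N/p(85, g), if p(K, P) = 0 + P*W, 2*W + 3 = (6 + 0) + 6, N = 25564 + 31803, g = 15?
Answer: 114734/135 ≈ 849.88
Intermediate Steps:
N = 57367
W = 9/2 (W = -3/2 + ((6 + 0) + 6)/2 = -3/2 + (6 + 6)/2 = -3/2 + (1/2)*12 = -3/2 + 6 = 9/2 ≈ 4.5000)
p(K, P) = 9*P/2 (p(K, P) = 0 + P*(9/2) = 0 + 9*P/2 = 9*P/2)
N/p(85, g) = 57367/(((9/2)*15)) = 57367/(135/2) = 57367*(2/135) = 114734/135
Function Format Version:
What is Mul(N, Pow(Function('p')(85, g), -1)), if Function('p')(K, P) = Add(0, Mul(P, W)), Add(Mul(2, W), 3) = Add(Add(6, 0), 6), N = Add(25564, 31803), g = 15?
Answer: Rational(114734, 135) ≈ 849.88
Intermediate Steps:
N = 57367
W = Rational(9, 2) (W = Add(Rational(-3, 2), Mul(Rational(1, 2), Add(Add(6, 0), 6))) = Add(Rational(-3, 2), Mul(Rational(1, 2), Add(6, 6))) = Add(Rational(-3, 2), Mul(Rational(1, 2), 12)) = Add(Rational(-3, 2), 6) = Rational(9, 2) ≈ 4.5000)
Function('p')(K, P) = Mul(Rational(9, 2), P) (Function('p')(K, P) = Add(0, Mul(P, Rational(9, 2))) = Add(0, Mul(Rational(9, 2), P)) = Mul(Rational(9, 2), P))
Mul(N, Pow(Function('p')(85, g), -1)) = Mul(57367, Pow(Mul(Rational(9, 2), 15), -1)) = Mul(57367, Pow(Rational(135, 2), -1)) = Mul(57367, Rational(2, 135)) = Rational(114734, 135)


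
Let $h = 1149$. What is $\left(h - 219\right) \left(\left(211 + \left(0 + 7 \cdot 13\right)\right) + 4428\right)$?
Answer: $4398900$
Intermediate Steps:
$\left(h - 219\right) \left(\left(211 + \left(0 + 7 \cdot 13\right)\right) + 4428\right) = \left(1149 - 219\right) \left(\left(211 + \left(0 + 7 \cdot 13\right)\right) + 4428\right) = 930 \left(\left(211 + \left(0 + 91\right)\right) + 4428\right) = 930 \left(\left(211 + 91\right) + 4428\right) = 930 \left(302 + 4428\right) = 930 \cdot 4730 = 4398900$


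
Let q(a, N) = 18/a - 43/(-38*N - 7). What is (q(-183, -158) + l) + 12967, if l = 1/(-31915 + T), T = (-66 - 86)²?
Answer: 13931690022719/1074404529 ≈ 12967.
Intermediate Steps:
T = 23104 (T = (-152)² = 23104)
q(a, N) = -43/(-7 - 38*N) + 18/a (q(a, N) = 18/a - 43/(-7 - 38*N) = -43/(-7 - 38*N) + 18/a)
l = -1/8811 (l = 1/(-31915 + 23104) = 1/(-8811) = -1/8811 ≈ -0.00011349)
(q(-183, -158) + l) + 12967 = ((126 + 43*(-183) + 684*(-158))/((-183)*(7 + 38*(-158))) - 1/8811) + 12967 = (-(126 - 7869 - 108072)/(183*(7 - 6004)) - 1/8811) + 12967 = (-1/183*(-115815)/(-5997) - 1/8811) + 12967 = (-1/183*(-1/5997)*(-115815) - 1/8811) + 12967 = (-38605/365817 - 1/8811) + 12967 = -113504824/1074404529 + 12967 = 13931690022719/1074404529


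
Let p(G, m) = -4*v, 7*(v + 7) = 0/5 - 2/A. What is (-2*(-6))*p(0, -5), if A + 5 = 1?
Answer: 2328/7 ≈ 332.57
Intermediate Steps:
A = -4 (A = -5 + 1 = -4)
v = -97/14 (v = -7 + (0/5 - 2/(-4))/7 = -7 + (0*(⅕) - 2*(-¼))/7 = -7 + (0 + ½)/7 = -7 + (⅐)*(½) = -7 + 1/14 = -97/14 ≈ -6.9286)
p(G, m) = 194/7 (p(G, m) = -4*(-97/14) = 194/7)
(-2*(-6))*p(0, -5) = -2*(-6)*(194/7) = 12*(194/7) = 2328/7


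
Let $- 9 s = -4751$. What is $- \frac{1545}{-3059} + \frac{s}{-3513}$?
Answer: $\frac{34314956}{96716403} \approx 0.3548$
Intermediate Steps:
$s = \frac{4751}{9}$ ($s = \left(- \frac{1}{9}\right) \left(-4751\right) = \frac{4751}{9} \approx 527.89$)
$- \frac{1545}{-3059} + \frac{s}{-3513} = - \frac{1545}{-3059} + \frac{4751}{9 \left(-3513\right)} = \left(-1545\right) \left(- \frac{1}{3059}\right) + \frac{4751}{9} \left(- \frac{1}{3513}\right) = \frac{1545}{3059} - \frac{4751}{31617} = \frac{34314956}{96716403}$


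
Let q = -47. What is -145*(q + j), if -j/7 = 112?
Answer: 120495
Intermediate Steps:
j = -784 (j = -7*112 = -784)
-145*(q + j) = -145*(-47 - 784) = -145*(-831) = 120495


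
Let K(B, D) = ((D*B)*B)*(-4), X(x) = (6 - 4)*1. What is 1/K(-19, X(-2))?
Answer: -1/2888 ≈ -0.00034626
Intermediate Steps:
X(x) = 2 (X(x) = 2*1 = 2)
K(B, D) = -4*D*B² (K(B, D) = ((B*D)*B)*(-4) = (D*B²)*(-4) = -4*D*B²)
1/K(-19, X(-2)) = 1/(-4*2*(-19)²) = 1/(-4*2*361) = 1/(-2888) = -1/2888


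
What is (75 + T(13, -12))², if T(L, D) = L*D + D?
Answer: 8649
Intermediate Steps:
T(L, D) = D + D*L (T(L, D) = D*L + D = D + D*L)
(75 + T(13, -12))² = (75 - 12*(1 + 13))² = (75 - 12*14)² = (75 - 168)² = (-93)² = 8649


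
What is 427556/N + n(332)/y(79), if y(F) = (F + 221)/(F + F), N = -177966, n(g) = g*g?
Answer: 129134141078/2224575 ≈ 58049.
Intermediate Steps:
n(g) = g²
y(F) = (221 + F)/(2*F) (y(F) = (221 + F)/((2*F)) = (221 + F)*(1/(2*F)) = (221 + F)/(2*F))
427556/N + n(332)/y(79) = 427556/(-177966) + 332²/(((½)*(221 + 79)/79)) = 427556*(-1/177966) + 110224/(((½)*(1/79)*300)) = -213778/88983 + 110224/(150/79) = -213778/88983 + 110224*(79/150) = -213778/88983 + 4353848/75 = 129134141078/2224575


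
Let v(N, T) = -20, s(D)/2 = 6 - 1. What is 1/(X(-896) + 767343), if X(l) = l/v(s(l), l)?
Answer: 5/3836939 ≈ 1.3031e-6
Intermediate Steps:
s(D) = 10 (s(D) = 2*(6 - 1) = 2*5 = 10)
X(l) = -l/20 (X(l) = l/(-20) = l*(-1/20) = -l/20)
1/(X(-896) + 767343) = 1/(-1/20*(-896) + 767343) = 1/(224/5 + 767343) = 1/(3836939/5) = 5/3836939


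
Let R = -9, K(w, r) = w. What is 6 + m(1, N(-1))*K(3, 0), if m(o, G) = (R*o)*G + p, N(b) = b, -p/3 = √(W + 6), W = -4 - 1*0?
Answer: 33 - 9*√2 ≈ 20.272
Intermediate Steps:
W = -4 (W = -4 + 0 = -4)
p = -3*√2 (p = -3*√(-4 + 6) = -3*√2 ≈ -4.2426)
m(o, G) = -3*√2 - 9*G*o (m(o, G) = (-9*o)*G - 3*√2 = -9*G*o - 3*√2 = -3*√2 - 9*G*o)
6 + m(1, N(-1))*K(3, 0) = 6 + (-3*√2 - 9*(-1)*1)*3 = 6 + (-3*√2 + 9)*3 = 6 + (9 - 3*√2)*3 = 6 + (27 - 9*√2) = 33 - 9*√2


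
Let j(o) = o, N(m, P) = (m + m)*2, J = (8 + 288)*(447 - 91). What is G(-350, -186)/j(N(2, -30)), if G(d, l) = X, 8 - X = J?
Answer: -13171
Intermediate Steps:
J = 105376 (J = 296*356 = 105376)
X = -105368 (X = 8 - 1*105376 = 8 - 105376 = -105368)
N(m, P) = 4*m (N(m, P) = (2*m)*2 = 4*m)
G(d, l) = -105368
G(-350, -186)/j(N(2, -30)) = -105368/(4*2) = -105368/8 = -105368*1/8 = -13171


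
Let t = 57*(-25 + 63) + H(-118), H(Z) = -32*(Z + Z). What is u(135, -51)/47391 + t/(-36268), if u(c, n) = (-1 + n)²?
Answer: -181238533/859388394 ≈ -0.21089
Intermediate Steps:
H(Z) = -64*Z
t = 9718 (t = 57*(-25 + 63) - 64*(-118) = 57*38 + 7552 = 2166 + 7552 = 9718)
u(135, -51)/47391 + t/(-36268) = (-1 - 51)²/47391 + 9718/(-36268) = (-52)²*(1/47391) + 9718*(-1/36268) = 2704*(1/47391) - 4859/18134 = 2704/47391 - 4859/18134 = -181238533/859388394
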